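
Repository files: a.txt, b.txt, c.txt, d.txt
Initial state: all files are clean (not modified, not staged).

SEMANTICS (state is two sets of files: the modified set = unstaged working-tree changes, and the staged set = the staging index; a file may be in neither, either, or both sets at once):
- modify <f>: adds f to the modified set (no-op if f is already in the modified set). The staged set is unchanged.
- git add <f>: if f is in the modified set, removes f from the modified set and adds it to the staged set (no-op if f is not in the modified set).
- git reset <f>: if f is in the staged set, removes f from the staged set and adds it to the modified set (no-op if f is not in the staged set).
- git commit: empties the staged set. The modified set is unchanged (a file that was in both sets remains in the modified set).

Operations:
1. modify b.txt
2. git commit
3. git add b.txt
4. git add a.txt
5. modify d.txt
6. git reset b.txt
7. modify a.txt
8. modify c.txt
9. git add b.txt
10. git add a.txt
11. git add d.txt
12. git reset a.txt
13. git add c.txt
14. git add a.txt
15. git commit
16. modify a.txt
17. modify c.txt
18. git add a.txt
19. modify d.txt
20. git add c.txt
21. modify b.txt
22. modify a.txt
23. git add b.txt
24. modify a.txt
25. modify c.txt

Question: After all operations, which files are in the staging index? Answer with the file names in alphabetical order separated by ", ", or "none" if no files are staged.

Answer: a.txt, b.txt, c.txt

Derivation:
After op 1 (modify b.txt): modified={b.txt} staged={none}
After op 2 (git commit): modified={b.txt} staged={none}
After op 3 (git add b.txt): modified={none} staged={b.txt}
After op 4 (git add a.txt): modified={none} staged={b.txt}
After op 5 (modify d.txt): modified={d.txt} staged={b.txt}
After op 6 (git reset b.txt): modified={b.txt, d.txt} staged={none}
After op 7 (modify a.txt): modified={a.txt, b.txt, d.txt} staged={none}
After op 8 (modify c.txt): modified={a.txt, b.txt, c.txt, d.txt} staged={none}
After op 9 (git add b.txt): modified={a.txt, c.txt, d.txt} staged={b.txt}
After op 10 (git add a.txt): modified={c.txt, d.txt} staged={a.txt, b.txt}
After op 11 (git add d.txt): modified={c.txt} staged={a.txt, b.txt, d.txt}
After op 12 (git reset a.txt): modified={a.txt, c.txt} staged={b.txt, d.txt}
After op 13 (git add c.txt): modified={a.txt} staged={b.txt, c.txt, d.txt}
After op 14 (git add a.txt): modified={none} staged={a.txt, b.txt, c.txt, d.txt}
After op 15 (git commit): modified={none} staged={none}
After op 16 (modify a.txt): modified={a.txt} staged={none}
After op 17 (modify c.txt): modified={a.txt, c.txt} staged={none}
After op 18 (git add a.txt): modified={c.txt} staged={a.txt}
After op 19 (modify d.txt): modified={c.txt, d.txt} staged={a.txt}
After op 20 (git add c.txt): modified={d.txt} staged={a.txt, c.txt}
After op 21 (modify b.txt): modified={b.txt, d.txt} staged={a.txt, c.txt}
After op 22 (modify a.txt): modified={a.txt, b.txt, d.txt} staged={a.txt, c.txt}
After op 23 (git add b.txt): modified={a.txt, d.txt} staged={a.txt, b.txt, c.txt}
After op 24 (modify a.txt): modified={a.txt, d.txt} staged={a.txt, b.txt, c.txt}
After op 25 (modify c.txt): modified={a.txt, c.txt, d.txt} staged={a.txt, b.txt, c.txt}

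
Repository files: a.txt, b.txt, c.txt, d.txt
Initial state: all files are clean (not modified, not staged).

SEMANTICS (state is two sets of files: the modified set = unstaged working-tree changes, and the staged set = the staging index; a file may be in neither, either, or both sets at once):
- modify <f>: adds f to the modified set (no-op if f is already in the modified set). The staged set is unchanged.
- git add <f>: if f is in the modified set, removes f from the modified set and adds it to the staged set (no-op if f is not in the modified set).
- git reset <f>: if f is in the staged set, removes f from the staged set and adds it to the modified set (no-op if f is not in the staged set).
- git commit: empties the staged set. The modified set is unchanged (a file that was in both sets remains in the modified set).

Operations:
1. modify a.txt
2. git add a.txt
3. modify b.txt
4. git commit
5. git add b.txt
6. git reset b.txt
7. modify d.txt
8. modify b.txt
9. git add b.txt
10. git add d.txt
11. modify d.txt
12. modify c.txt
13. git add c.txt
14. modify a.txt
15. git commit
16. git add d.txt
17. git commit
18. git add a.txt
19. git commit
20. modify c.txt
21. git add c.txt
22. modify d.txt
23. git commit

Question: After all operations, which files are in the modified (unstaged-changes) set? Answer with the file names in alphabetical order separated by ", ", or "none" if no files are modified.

Answer: d.txt

Derivation:
After op 1 (modify a.txt): modified={a.txt} staged={none}
After op 2 (git add a.txt): modified={none} staged={a.txt}
After op 3 (modify b.txt): modified={b.txt} staged={a.txt}
After op 4 (git commit): modified={b.txt} staged={none}
After op 5 (git add b.txt): modified={none} staged={b.txt}
After op 6 (git reset b.txt): modified={b.txt} staged={none}
After op 7 (modify d.txt): modified={b.txt, d.txt} staged={none}
After op 8 (modify b.txt): modified={b.txt, d.txt} staged={none}
After op 9 (git add b.txt): modified={d.txt} staged={b.txt}
After op 10 (git add d.txt): modified={none} staged={b.txt, d.txt}
After op 11 (modify d.txt): modified={d.txt} staged={b.txt, d.txt}
After op 12 (modify c.txt): modified={c.txt, d.txt} staged={b.txt, d.txt}
After op 13 (git add c.txt): modified={d.txt} staged={b.txt, c.txt, d.txt}
After op 14 (modify a.txt): modified={a.txt, d.txt} staged={b.txt, c.txt, d.txt}
After op 15 (git commit): modified={a.txt, d.txt} staged={none}
After op 16 (git add d.txt): modified={a.txt} staged={d.txt}
After op 17 (git commit): modified={a.txt} staged={none}
After op 18 (git add a.txt): modified={none} staged={a.txt}
After op 19 (git commit): modified={none} staged={none}
After op 20 (modify c.txt): modified={c.txt} staged={none}
After op 21 (git add c.txt): modified={none} staged={c.txt}
After op 22 (modify d.txt): modified={d.txt} staged={c.txt}
After op 23 (git commit): modified={d.txt} staged={none}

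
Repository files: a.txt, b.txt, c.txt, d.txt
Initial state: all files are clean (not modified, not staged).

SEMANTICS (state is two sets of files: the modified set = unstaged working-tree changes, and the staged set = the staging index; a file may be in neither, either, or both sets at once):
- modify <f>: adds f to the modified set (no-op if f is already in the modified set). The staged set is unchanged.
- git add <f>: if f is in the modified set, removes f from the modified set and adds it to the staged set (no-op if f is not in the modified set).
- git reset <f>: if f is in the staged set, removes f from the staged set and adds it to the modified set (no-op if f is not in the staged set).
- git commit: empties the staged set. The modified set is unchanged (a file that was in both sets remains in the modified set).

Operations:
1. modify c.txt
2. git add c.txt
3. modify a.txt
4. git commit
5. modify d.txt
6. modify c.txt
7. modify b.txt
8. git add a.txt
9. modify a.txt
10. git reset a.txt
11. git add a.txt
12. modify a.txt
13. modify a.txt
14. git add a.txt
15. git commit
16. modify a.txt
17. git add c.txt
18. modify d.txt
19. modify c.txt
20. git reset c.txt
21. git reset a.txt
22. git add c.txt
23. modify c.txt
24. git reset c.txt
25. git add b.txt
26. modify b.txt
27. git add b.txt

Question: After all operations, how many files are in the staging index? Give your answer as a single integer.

Answer: 1

Derivation:
After op 1 (modify c.txt): modified={c.txt} staged={none}
After op 2 (git add c.txt): modified={none} staged={c.txt}
After op 3 (modify a.txt): modified={a.txt} staged={c.txt}
After op 4 (git commit): modified={a.txt} staged={none}
After op 5 (modify d.txt): modified={a.txt, d.txt} staged={none}
After op 6 (modify c.txt): modified={a.txt, c.txt, d.txt} staged={none}
After op 7 (modify b.txt): modified={a.txt, b.txt, c.txt, d.txt} staged={none}
After op 8 (git add a.txt): modified={b.txt, c.txt, d.txt} staged={a.txt}
After op 9 (modify a.txt): modified={a.txt, b.txt, c.txt, d.txt} staged={a.txt}
After op 10 (git reset a.txt): modified={a.txt, b.txt, c.txt, d.txt} staged={none}
After op 11 (git add a.txt): modified={b.txt, c.txt, d.txt} staged={a.txt}
After op 12 (modify a.txt): modified={a.txt, b.txt, c.txt, d.txt} staged={a.txt}
After op 13 (modify a.txt): modified={a.txt, b.txt, c.txt, d.txt} staged={a.txt}
After op 14 (git add a.txt): modified={b.txt, c.txt, d.txt} staged={a.txt}
After op 15 (git commit): modified={b.txt, c.txt, d.txt} staged={none}
After op 16 (modify a.txt): modified={a.txt, b.txt, c.txt, d.txt} staged={none}
After op 17 (git add c.txt): modified={a.txt, b.txt, d.txt} staged={c.txt}
After op 18 (modify d.txt): modified={a.txt, b.txt, d.txt} staged={c.txt}
After op 19 (modify c.txt): modified={a.txt, b.txt, c.txt, d.txt} staged={c.txt}
After op 20 (git reset c.txt): modified={a.txt, b.txt, c.txt, d.txt} staged={none}
After op 21 (git reset a.txt): modified={a.txt, b.txt, c.txt, d.txt} staged={none}
After op 22 (git add c.txt): modified={a.txt, b.txt, d.txt} staged={c.txt}
After op 23 (modify c.txt): modified={a.txt, b.txt, c.txt, d.txt} staged={c.txt}
After op 24 (git reset c.txt): modified={a.txt, b.txt, c.txt, d.txt} staged={none}
After op 25 (git add b.txt): modified={a.txt, c.txt, d.txt} staged={b.txt}
After op 26 (modify b.txt): modified={a.txt, b.txt, c.txt, d.txt} staged={b.txt}
After op 27 (git add b.txt): modified={a.txt, c.txt, d.txt} staged={b.txt}
Final staged set: {b.txt} -> count=1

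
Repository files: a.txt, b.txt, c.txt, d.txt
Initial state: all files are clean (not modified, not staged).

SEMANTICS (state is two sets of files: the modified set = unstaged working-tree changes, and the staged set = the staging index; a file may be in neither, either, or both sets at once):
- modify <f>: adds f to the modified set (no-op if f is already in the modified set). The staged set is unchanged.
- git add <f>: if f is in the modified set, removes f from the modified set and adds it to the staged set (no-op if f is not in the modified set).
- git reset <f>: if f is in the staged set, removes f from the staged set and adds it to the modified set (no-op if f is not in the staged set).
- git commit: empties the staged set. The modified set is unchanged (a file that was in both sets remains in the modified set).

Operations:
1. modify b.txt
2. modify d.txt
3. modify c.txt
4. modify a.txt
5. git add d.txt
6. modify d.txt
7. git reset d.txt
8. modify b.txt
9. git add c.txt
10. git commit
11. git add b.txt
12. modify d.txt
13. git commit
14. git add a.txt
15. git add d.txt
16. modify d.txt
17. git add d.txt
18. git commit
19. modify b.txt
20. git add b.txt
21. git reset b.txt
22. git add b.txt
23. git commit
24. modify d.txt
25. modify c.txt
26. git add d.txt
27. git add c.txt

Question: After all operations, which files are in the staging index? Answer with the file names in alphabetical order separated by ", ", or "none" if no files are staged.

Answer: c.txt, d.txt

Derivation:
After op 1 (modify b.txt): modified={b.txt} staged={none}
After op 2 (modify d.txt): modified={b.txt, d.txt} staged={none}
After op 3 (modify c.txt): modified={b.txt, c.txt, d.txt} staged={none}
After op 4 (modify a.txt): modified={a.txt, b.txt, c.txt, d.txt} staged={none}
After op 5 (git add d.txt): modified={a.txt, b.txt, c.txt} staged={d.txt}
After op 6 (modify d.txt): modified={a.txt, b.txt, c.txt, d.txt} staged={d.txt}
After op 7 (git reset d.txt): modified={a.txt, b.txt, c.txt, d.txt} staged={none}
After op 8 (modify b.txt): modified={a.txt, b.txt, c.txt, d.txt} staged={none}
After op 9 (git add c.txt): modified={a.txt, b.txt, d.txt} staged={c.txt}
After op 10 (git commit): modified={a.txt, b.txt, d.txt} staged={none}
After op 11 (git add b.txt): modified={a.txt, d.txt} staged={b.txt}
After op 12 (modify d.txt): modified={a.txt, d.txt} staged={b.txt}
After op 13 (git commit): modified={a.txt, d.txt} staged={none}
After op 14 (git add a.txt): modified={d.txt} staged={a.txt}
After op 15 (git add d.txt): modified={none} staged={a.txt, d.txt}
After op 16 (modify d.txt): modified={d.txt} staged={a.txt, d.txt}
After op 17 (git add d.txt): modified={none} staged={a.txt, d.txt}
After op 18 (git commit): modified={none} staged={none}
After op 19 (modify b.txt): modified={b.txt} staged={none}
After op 20 (git add b.txt): modified={none} staged={b.txt}
After op 21 (git reset b.txt): modified={b.txt} staged={none}
After op 22 (git add b.txt): modified={none} staged={b.txt}
After op 23 (git commit): modified={none} staged={none}
After op 24 (modify d.txt): modified={d.txt} staged={none}
After op 25 (modify c.txt): modified={c.txt, d.txt} staged={none}
After op 26 (git add d.txt): modified={c.txt} staged={d.txt}
After op 27 (git add c.txt): modified={none} staged={c.txt, d.txt}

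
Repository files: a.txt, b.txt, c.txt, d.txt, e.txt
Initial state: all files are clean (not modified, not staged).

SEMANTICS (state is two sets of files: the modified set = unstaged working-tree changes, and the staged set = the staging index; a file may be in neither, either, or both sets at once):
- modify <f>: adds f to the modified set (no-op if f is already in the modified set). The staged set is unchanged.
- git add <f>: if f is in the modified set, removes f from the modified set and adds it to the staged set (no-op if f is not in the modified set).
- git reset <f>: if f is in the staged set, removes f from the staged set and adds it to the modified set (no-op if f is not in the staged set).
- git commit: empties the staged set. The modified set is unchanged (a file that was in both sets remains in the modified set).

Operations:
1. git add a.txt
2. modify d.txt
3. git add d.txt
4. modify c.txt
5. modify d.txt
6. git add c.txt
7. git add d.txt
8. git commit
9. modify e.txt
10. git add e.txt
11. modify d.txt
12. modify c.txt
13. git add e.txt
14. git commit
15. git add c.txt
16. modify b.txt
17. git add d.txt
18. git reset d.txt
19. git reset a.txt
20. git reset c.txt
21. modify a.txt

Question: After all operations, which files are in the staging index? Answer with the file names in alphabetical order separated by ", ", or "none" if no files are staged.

After op 1 (git add a.txt): modified={none} staged={none}
After op 2 (modify d.txt): modified={d.txt} staged={none}
After op 3 (git add d.txt): modified={none} staged={d.txt}
After op 4 (modify c.txt): modified={c.txt} staged={d.txt}
After op 5 (modify d.txt): modified={c.txt, d.txt} staged={d.txt}
After op 6 (git add c.txt): modified={d.txt} staged={c.txt, d.txt}
After op 7 (git add d.txt): modified={none} staged={c.txt, d.txt}
After op 8 (git commit): modified={none} staged={none}
After op 9 (modify e.txt): modified={e.txt} staged={none}
After op 10 (git add e.txt): modified={none} staged={e.txt}
After op 11 (modify d.txt): modified={d.txt} staged={e.txt}
After op 12 (modify c.txt): modified={c.txt, d.txt} staged={e.txt}
After op 13 (git add e.txt): modified={c.txt, d.txt} staged={e.txt}
After op 14 (git commit): modified={c.txt, d.txt} staged={none}
After op 15 (git add c.txt): modified={d.txt} staged={c.txt}
After op 16 (modify b.txt): modified={b.txt, d.txt} staged={c.txt}
After op 17 (git add d.txt): modified={b.txt} staged={c.txt, d.txt}
After op 18 (git reset d.txt): modified={b.txt, d.txt} staged={c.txt}
After op 19 (git reset a.txt): modified={b.txt, d.txt} staged={c.txt}
After op 20 (git reset c.txt): modified={b.txt, c.txt, d.txt} staged={none}
After op 21 (modify a.txt): modified={a.txt, b.txt, c.txt, d.txt} staged={none}

Answer: none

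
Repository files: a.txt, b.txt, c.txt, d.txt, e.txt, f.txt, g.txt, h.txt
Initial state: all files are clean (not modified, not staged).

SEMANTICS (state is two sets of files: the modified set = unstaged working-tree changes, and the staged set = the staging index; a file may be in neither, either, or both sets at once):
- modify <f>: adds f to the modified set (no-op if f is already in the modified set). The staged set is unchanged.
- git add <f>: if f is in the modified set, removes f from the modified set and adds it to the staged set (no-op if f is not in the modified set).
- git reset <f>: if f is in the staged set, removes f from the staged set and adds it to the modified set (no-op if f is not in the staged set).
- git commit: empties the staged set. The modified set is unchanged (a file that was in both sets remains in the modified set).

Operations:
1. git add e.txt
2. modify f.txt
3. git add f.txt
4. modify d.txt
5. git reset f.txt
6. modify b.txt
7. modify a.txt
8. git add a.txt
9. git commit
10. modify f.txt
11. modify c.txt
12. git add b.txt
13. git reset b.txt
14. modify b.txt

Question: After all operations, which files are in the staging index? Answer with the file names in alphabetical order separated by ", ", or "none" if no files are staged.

Answer: none

Derivation:
After op 1 (git add e.txt): modified={none} staged={none}
After op 2 (modify f.txt): modified={f.txt} staged={none}
After op 3 (git add f.txt): modified={none} staged={f.txt}
After op 4 (modify d.txt): modified={d.txt} staged={f.txt}
After op 5 (git reset f.txt): modified={d.txt, f.txt} staged={none}
After op 6 (modify b.txt): modified={b.txt, d.txt, f.txt} staged={none}
After op 7 (modify a.txt): modified={a.txt, b.txt, d.txt, f.txt} staged={none}
After op 8 (git add a.txt): modified={b.txt, d.txt, f.txt} staged={a.txt}
After op 9 (git commit): modified={b.txt, d.txt, f.txt} staged={none}
After op 10 (modify f.txt): modified={b.txt, d.txt, f.txt} staged={none}
After op 11 (modify c.txt): modified={b.txt, c.txt, d.txt, f.txt} staged={none}
After op 12 (git add b.txt): modified={c.txt, d.txt, f.txt} staged={b.txt}
After op 13 (git reset b.txt): modified={b.txt, c.txt, d.txt, f.txt} staged={none}
After op 14 (modify b.txt): modified={b.txt, c.txt, d.txt, f.txt} staged={none}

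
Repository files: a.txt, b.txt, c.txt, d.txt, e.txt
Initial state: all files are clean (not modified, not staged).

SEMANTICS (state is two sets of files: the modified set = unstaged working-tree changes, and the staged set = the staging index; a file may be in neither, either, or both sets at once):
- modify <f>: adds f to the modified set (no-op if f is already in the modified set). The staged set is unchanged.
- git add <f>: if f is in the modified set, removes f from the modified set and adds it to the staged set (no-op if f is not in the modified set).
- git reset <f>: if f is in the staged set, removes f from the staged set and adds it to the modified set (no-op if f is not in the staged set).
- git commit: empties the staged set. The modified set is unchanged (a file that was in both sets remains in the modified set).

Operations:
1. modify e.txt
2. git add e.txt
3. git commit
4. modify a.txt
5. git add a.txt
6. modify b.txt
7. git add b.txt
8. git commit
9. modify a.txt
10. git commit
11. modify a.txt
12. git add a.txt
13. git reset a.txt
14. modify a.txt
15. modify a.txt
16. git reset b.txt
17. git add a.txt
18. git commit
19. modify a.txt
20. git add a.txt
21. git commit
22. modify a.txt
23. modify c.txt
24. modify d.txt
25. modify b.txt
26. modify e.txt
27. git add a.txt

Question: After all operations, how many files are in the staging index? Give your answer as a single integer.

Answer: 1

Derivation:
After op 1 (modify e.txt): modified={e.txt} staged={none}
After op 2 (git add e.txt): modified={none} staged={e.txt}
After op 3 (git commit): modified={none} staged={none}
After op 4 (modify a.txt): modified={a.txt} staged={none}
After op 5 (git add a.txt): modified={none} staged={a.txt}
After op 6 (modify b.txt): modified={b.txt} staged={a.txt}
After op 7 (git add b.txt): modified={none} staged={a.txt, b.txt}
After op 8 (git commit): modified={none} staged={none}
After op 9 (modify a.txt): modified={a.txt} staged={none}
After op 10 (git commit): modified={a.txt} staged={none}
After op 11 (modify a.txt): modified={a.txt} staged={none}
After op 12 (git add a.txt): modified={none} staged={a.txt}
After op 13 (git reset a.txt): modified={a.txt} staged={none}
After op 14 (modify a.txt): modified={a.txt} staged={none}
After op 15 (modify a.txt): modified={a.txt} staged={none}
After op 16 (git reset b.txt): modified={a.txt} staged={none}
After op 17 (git add a.txt): modified={none} staged={a.txt}
After op 18 (git commit): modified={none} staged={none}
After op 19 (modify a.txt): modified={a.txt} staged={none}
After op 20 (git add a.txt): modified={none} staged={a.txt}
After op 21 (git commit): modified={none} staged={none}
After op 22 (modify a.txt): modified={a.txt} staged={none}
After op 23 (modify c.txt): modified={a.txt, c.txt} staged={none}
After op 24 (modify d.txt): modified={a.txt, c.txt, d.txt} staged={none}
After op 25 (modify b.txt): modified={a.txt, b.txt, c.txt, d.txt} staged={none}
After op 26 (modify e.txt): modified={a.txt, b.txt, c.txt, d.txt, e.txt} staged={none}
After op 27 (git add a.txt): modified={b.txt, c.txt, d.txt, e.txt} staged={a.txt}
Final staged set: {a.txt} -> count=1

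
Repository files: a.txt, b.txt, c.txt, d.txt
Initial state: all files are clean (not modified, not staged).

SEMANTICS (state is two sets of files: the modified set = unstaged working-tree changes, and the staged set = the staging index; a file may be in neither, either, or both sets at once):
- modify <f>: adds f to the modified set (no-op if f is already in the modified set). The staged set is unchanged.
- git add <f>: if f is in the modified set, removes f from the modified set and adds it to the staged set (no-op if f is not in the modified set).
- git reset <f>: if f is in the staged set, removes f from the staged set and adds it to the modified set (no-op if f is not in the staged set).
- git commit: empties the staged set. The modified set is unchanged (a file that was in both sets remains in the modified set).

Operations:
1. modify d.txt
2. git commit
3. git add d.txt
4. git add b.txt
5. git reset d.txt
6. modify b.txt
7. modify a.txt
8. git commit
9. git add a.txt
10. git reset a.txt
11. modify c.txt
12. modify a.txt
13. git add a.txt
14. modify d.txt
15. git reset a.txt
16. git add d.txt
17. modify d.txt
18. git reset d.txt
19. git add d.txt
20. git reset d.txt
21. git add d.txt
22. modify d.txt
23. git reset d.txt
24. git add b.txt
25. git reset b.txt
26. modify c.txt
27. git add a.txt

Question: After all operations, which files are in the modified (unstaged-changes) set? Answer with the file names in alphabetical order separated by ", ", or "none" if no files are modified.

After op 1 (modify d.txt): modified={d.txt} staged={none}
After op 2 (git commit): modified={d.txt} staged={none}
After op 3 (git add d.txt): modified={none} staged={d.txt}
After op 4 (git add b.txt): modified={none} staged={d.txt}
After op 5 (git reset d.txt): modified={d.txt} staged={none}
After op 6 (modify b.txt): modified={b.txt, d.txt} staged={none}
After op 7 (modify a.txt): modified={a.txt, b.txt, d.txt} staged={none}
After op 8 (git commit): modified={a.txt, b.txt, d.txt} staged={none}
After op 9 (git add a.txt): modified={b.txt, d.txt} staged={a.txt}
After op 10 (git reset a.txt): modified={a.txt, b.txt, d.txt} staged={none}
After op 11 (modify c.txt): modified={a.txt, b.txt, c.txt, d.txt} staged={none}
After op 12 (modify a.txt): modified={a.txt, b.txt, c.txt, d.txt} staged={none}
After op 13 (git add a.txt): modified={b.txt, c.txt, d.txt} staged={a.txt}
After op 14 (modify d.txt): modified={b.txt, c.txt, d.txt} staged={a.txt}
After op 15 (git reset a.txt): modified={a.txt, b.txt, c.txt, d.txt} staged={none}
After op 16 (git add d.txt): modified={a.txt, b.txt, c.txt} staged={d.txt}
After op 17 (modify d.txt): modified={a.txt, b.txt, c.txt, d.txt} staged={d.txt}
After op 18 (git reset d.txt): modified={a.txt, b.txt, c.txt, d.txt} staged={none}
After op 19 (git add d.txt): modified={a.txt, b.txt, c.txt} staged={d.txt}
After op 20 (git reset d.txt): modified={a.txt, b.txt, c.txt, d.txt} staged={none}
After op 21 (git add d.txt): modified={a.txt, b.txt, c.txt} staged={d.txt}
After op 22 (modify d.txt): modified={a.txt, b.txt, c.txt, d.txt} staged={d.txt}
After op 23 (git reset d.txt): modified={a.txt, b.txt, c.txt, d.txt} staged={none}
After op 24 (git add b.txt): modified={a.txt, c.txt, d.txt} staged={b.txt}
After op 25 (git reset b.txt): modified={a.txt, b.txt, c.txt, d.txt} staged={none}
After op 26 (modify c.txt): modified={a.txt, b.txt, c.txt, d.txt} staged={none}
After op 27 (git add a.txt): modified={b.txt, c.txt, d.txt} staged={a.txt}

Answer: b.txt, c.txt, d.txt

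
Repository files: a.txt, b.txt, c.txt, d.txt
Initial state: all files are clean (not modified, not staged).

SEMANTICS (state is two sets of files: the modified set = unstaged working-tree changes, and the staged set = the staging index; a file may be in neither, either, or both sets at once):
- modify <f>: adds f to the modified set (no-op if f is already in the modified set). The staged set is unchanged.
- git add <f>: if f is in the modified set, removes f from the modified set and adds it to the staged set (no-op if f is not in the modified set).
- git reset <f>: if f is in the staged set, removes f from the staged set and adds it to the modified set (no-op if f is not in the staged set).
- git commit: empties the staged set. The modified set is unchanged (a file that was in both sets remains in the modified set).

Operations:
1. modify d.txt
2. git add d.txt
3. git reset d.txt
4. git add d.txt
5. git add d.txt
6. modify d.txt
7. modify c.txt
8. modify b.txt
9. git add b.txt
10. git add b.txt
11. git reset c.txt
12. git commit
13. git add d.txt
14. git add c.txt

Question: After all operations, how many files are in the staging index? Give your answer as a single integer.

Answer: 2

Derivation:
After op 1 (modify d.txt): modified={d.txt} staged={none}
After op 2 (git add d.txt): modified={none} staged={d.txt}
After op 3 (git reset d.txt): modified={d.txt} staged={none}
After op 4 (git add d.txt): modified={none} staged={d.txt}
After op 5 (git add d.txt): modified={none} staged={d.txt}
After op 6 (modify d.txt): modified={d.txt} staged={d.txt}
After op 7 (modify c.txt): modified={c.txt, d.txt} staged={d.txt}
After op 8 (modify b.txt): modified={b.txt, c.txt, d.txt} staged={d.txt}
After op 9 (git add b.txt): modified={c.txt, d.txt} staged={b.txt, d.txt}
After op 10 (git add b.txt): modified={c.txt, d.txt} staged={b.txt, d.txt}
After op 11 (git reset c.txt): modified={c.txt, d.txt} staged={b.txt, d.txt}
After op 12 (git commit): modified={c.txt, d.txt} staged={none}
After op 13 (git add d.txt): modified={c.txt} staged={d.txt}
After op 14 (git add c.txt): modified={none} staged={c.txt, d.txt}
Final staged set: {c.txt, d.txt} -> count=2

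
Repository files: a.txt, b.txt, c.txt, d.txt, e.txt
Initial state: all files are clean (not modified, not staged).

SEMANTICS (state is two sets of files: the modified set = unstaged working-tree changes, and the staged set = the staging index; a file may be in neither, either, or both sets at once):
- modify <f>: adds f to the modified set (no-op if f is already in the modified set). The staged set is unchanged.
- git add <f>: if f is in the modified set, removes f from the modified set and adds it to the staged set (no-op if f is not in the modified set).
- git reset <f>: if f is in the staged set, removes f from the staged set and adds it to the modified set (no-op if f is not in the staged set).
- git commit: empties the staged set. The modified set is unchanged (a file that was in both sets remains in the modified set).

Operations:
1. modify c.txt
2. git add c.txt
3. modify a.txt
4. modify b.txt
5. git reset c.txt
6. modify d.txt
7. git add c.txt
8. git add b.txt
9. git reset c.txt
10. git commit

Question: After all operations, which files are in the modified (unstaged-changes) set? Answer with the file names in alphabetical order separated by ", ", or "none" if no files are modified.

After op 1 (modify c.txt): modified={c.txt} staged={none}
After op 2 (git add c.txt): modified={none} staged={c.txt}
After op 3 (modify a.txt): modified={a.txt} staged={c.txt}
After op 4 (modify b.txt): modified={a.txt, b.txt} staged={c.txt}
After op 5 (git reset c.txt): modified={a.txt, b.txt, c.txt} staged={none}
After op 6 (modify d.txt): modified={a.txt, b.txt, c.txt, d.txt} staged={none}
After op 7 (git add c.txt): modified={a.txt, b.txt, d.txt} staged={c.txt}
After op 8 (git add b.txt): modified={a.txt, d.txt} staged={b.txt, c.txt}
After op 9 (git reset c.txt): modified={a.txt, c.txt, d.txt} staged={b.txt}
After op 10 (git commit): modified={a.txt, c.txt, d.txt} staged={none}

Answer: a.txt, c.txt, d.txt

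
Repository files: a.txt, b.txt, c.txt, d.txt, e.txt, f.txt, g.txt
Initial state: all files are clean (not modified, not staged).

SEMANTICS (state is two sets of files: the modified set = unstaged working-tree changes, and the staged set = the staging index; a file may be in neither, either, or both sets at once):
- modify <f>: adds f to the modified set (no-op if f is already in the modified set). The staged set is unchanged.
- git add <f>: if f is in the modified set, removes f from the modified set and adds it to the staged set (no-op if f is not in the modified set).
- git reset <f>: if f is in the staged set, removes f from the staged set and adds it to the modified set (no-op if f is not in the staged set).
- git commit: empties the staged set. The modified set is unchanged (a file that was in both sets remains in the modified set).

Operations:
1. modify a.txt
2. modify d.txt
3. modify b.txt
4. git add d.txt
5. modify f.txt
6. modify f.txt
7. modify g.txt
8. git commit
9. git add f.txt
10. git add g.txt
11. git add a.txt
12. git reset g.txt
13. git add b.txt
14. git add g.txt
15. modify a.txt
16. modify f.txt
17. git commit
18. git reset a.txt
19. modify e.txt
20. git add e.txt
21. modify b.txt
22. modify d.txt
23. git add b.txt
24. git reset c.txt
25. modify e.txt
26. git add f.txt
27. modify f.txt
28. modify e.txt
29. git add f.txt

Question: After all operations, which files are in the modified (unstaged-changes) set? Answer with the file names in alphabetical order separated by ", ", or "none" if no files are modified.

After op 1 (modify a.txt): modified={a.txt} staged={none}
After op 2 (modify d.txt): modified={a.txt, d.txt} staged={none}
After op 3 (modify b.txt): modified={a.txt, b.txt, d.txt} staged={none}
After op 4 (git add d.txt): modified={a.txt, b.txt} staged={d.txt}
After op 5 (modify f.txt): modified={a.txt, b.txt, f.txt} staged={d.txt}
After op 6 (modify f.txt): modified={a.txt, b.txt, f.txt} staged={d.txt}
After op 7 (modify g.txt): modified={a.txt, b.txt, f.txt, g.txt} staged={d.txt}
After op 8 (git commit): modified={a.txt, b.txt, f.txt, g.txt} staged={none}
After op 9 (git add f.txt): modified={a.txt, b.txt, g.txt} staged={f.txt}
After op 10 (git add g.txt): modified={a.txt, b.txt} staged={f.txt, g.txt}
After op 11 (git add a.txt): modified={b.txt} staged={a.txt, f.txt, g.txt}
After op 12 (git reset g.txt): modified={b.txt, g.txt} staged={a.txt, f.txt}
After op 13 (git add b.txt): modified={g.txt} staged={a.txt, b.txt, f.txt}
After op 14 (git add g.txt): modified={none} staged={a.txt, b.txt, f.txt, g.txt}
After op 15 (modify a.txt): modified={a.txt} staged={a.txt, b.txt, f.txt, g.txt}
After op 16 (modify f.txt): modified={a.txt, f.txt} staged={a.txt, b.txt, f.txt, g.txt}
After op 17 (git commit): modified={a.txt, f.txt} staged={none}
After op 18 (git reset a.txt): modified={a.txt, f.txt} staged={none}
After op 19 (modify e.txt): modified={a.txt, e.txt, f.txt} staged={none}
After op 20 (git add e.txt): modified={a.txt, f.txt} staged={e.txt}
After op 21 (modify b.txt): modified={a.txt, b.txt, f.txt} staged={e.txt}
After op 22 (modify d.txt): modified={a.txt, b.txt, d.txt, f.txt} staged={e.txt}
After op 23 (git add b.txt): modified={a.txt, d.txt, f.txt} staged={b.txt, e.txt}
After op 24 (git reset c.txt): modified={a.txt, d.txt, f.txt} staged={b.txt, e.txt}
After op 25 (modify e.txt): modified={a.txt, d.txt, e.txt, f.txt} staged={b.txt, e.txt}
After op 26 (git add f.txt): modified={a.txt, d.txt, e.txt} staged={b.txt, e.txt, f.txt}
After op 27 (modify f.txt): modified={a.txt, d.txt, e.txt, f.txt} staged={b.txt, e.txt, f.txt}
After op 28 (modify e.txt): modified={a.txt, d.txt, e.txt, f.txt} staged={b.txt, e.txt, f.txt}
After op 29 (git add f.txt): modified={a.txt, d.txt, e.txt} staged={b.txt, e.txt, f.txt}

Answer: a.txt, d.txt, e.txt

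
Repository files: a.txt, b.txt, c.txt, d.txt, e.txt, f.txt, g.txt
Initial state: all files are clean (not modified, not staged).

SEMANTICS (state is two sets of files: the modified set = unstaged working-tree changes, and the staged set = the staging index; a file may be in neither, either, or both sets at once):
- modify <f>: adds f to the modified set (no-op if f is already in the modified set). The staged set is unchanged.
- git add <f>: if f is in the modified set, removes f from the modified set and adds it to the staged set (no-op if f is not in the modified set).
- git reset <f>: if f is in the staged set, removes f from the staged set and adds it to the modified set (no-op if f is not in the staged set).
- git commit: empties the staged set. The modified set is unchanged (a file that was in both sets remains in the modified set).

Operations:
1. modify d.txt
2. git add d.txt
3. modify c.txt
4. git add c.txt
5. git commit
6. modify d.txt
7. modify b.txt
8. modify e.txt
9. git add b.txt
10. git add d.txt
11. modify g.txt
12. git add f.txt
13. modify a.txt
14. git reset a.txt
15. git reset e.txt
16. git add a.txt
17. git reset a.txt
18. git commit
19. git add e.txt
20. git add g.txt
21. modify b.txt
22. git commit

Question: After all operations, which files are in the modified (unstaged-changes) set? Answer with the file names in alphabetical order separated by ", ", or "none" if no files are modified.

Answer: a.txt, b.txt

Derivation:
After op 1 (modify d.txt): modified={d.txt} staged={none}
After op 2 (git add d.txt): modified={none} staged={d.txt}
After op 3 (modify c.txt): modified={c.txt} staged={d.txt}
After op 4 (git add c.txt): modified={none} staged={c.txt, d.txt}
After op 5 (git commit): modified={none} staged={none}
After op 6 (modify d.txt): modified={d.txt} staged={none}
After op 7 (modify b.txt): modified={b.txt, d.txt} staged={none}
After op 8 (modify e.txt): modified={b.txt, d.txt, e.txt} staged={none}
After op 9 (git add b.txt): modified={d.txt, e.txt} staged={b.txt}
After op 10 (git add d.txt): modified={e.txt} staged={b.txt, d.txt}
After op 11 (modify g.txt): modified={e.txt, g.txt} staged={b.txt, d.txt}
After op 12 (git add f.txt): modified={e.txt, g.txt} staged={b.txt, d.txt}
After op 13 (modify a.txt): modified={a.txt, e.txt, g.txt} staged={b.txt, d.txt}
After op 14 (git reset a.txt): modified={a.txt, e.txt, g.txt} staged={b.txt, d.txt}
After op 15 (git reset e.txt): modified={a.txt, e.txt, g.txt} staged={b.txt, d.txt}
After op 16 (git add a.txt): modified={e.txt, g.txt} staged={a.txt, b.txt, d.txt}
After op 17 (git reset a.txt): modified={a.txt, e.txt, g.txt} staged={b.txt, d.txt}
After op 18 (git commit): modified={a.txt, e.txt, g.txt} staged={none}
After op 19 (git add e.txt): modified={a.txt, g.txt} staged={e.txt}
After op 20 (git add g.txt): modified={a.txt} staged={e.txt, g.txt}
After op 21 (modify b.txt): modified={a.txt, b.txt} staged={e.txt, g.txt}
After op 22 (git commit): modified={a.txt, b.txt} staged={none}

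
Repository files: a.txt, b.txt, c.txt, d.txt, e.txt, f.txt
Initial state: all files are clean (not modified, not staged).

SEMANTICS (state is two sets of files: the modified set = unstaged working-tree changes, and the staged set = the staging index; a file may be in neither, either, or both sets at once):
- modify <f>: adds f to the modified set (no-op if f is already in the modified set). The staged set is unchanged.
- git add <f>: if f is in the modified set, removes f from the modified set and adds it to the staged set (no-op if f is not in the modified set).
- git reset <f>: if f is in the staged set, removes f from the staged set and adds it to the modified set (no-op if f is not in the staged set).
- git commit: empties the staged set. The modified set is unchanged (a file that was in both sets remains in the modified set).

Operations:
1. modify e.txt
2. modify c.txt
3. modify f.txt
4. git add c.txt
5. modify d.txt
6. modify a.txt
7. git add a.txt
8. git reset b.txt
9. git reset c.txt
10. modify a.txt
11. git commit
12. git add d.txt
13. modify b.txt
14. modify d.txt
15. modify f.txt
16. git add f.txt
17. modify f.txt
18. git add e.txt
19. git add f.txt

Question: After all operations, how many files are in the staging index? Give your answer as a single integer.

After op 1 (modify e.txt): modified={e.txt} staged={none}
After op 2 (modify c.txt): modified={c.txt, e.txt} staged={none}
After op 3 (modify f.txt): modified={c.txt, e.txt, f.txt} staged={none}
After op 4 (git add c.txt): modified={e.txt, f.txt} staged={c.txt}
After op 5 (modify d.txt): modified={d.txt, e.txt, f.txt} staged={c.txt}
After op 6 (modify a.txt): modified={a.txt, d.txt, e.txt, f.txt} staged={c.txt}
After op 7 (git add a.txt): modified={d.txt, e.txt, f.txt} staged={a.txt, c.txt}
After op 8 (git reset b.txt): modified={d.txt, e.txt, f.txt} staged={a.txt, c.txt}
After op 9 (git reset c.txt): modified={c.txt, d.txt, e.txt, f.txt} staged={a.txt}
After op 10 (modify a.txt): modified={a.txt, c.txt, d.txt, e.txt, f.txt} staged={a.txt}
After op 11 (git commit): modified={a.txt, c.txt, d.txt, e.txt, f.txt} staged={none}
After op 12 (git add d.txt): modified={a.txt, c.txt, e.txt, f.txt} staged={d.txt}
After op 13 (modify b.txt): modified={a.txt, b.txt, c.txt, e.txt, f.txt} staged={d.txt}
After op 14 (modify d.txt): modified={a.txt, b.txt, c.txt, d.txt, e.txt, f.txt} staged={d.txt}
After op 15 (modify f.txt): modified={a.txt, b.txt, c.txt, d.txt, e.txt, f.txt} staged={d.txt}
After op 16 (git add f.txt): modified={a.txt, b.txt, c.txt, d.txt, e.txt} staged={d.txt, f.txt}
After op 17 (modify f.txt): modified={a.txt, b.txt, c.txt, d.txt, e.txt, f.txt} staged={d.txt, f.txt}
After op 18 (git add e.txt): modified={a.txt, b.txt, c.txt, d.txt, f.txt} staged={d.txt, e.txt, f.txt}
After op 19 (git add f.txt): modified={a.txt, b.txt, c.txt, d.txt} staged={d.txt, e.txt, f.txt}
Final staged set: {d.txt, e.txt, f.txt} -> count=3

Answer: 3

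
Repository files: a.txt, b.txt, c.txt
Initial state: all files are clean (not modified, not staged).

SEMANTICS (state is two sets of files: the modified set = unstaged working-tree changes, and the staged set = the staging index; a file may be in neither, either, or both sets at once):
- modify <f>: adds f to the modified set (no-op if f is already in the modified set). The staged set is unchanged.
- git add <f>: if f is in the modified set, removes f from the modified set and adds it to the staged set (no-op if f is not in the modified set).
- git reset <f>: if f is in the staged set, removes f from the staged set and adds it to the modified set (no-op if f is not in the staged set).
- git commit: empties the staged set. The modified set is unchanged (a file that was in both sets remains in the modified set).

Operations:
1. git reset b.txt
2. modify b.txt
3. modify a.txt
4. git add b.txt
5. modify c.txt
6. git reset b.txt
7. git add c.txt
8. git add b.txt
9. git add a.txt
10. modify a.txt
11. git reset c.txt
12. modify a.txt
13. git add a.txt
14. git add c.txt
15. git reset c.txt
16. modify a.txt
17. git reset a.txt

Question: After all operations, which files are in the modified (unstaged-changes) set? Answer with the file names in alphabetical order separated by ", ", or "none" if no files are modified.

Answer: a.txt, c.txt

Derivation:
After op 1 (git reset b.txt): modified={none} staged={none}
After op 2 (modify b.txt): modified={b.txt} staged={none}
After op 3 (modify a.txt): modified={a.txt, b.txt} staged={none}
After op 4 (git add b.txt): modified={a.txt} staged={b.txt}
After op 5 (modify c.txt): modified={a.txt, c.txt} staged={b.txt}
After op 6 (git reset b.txt): modified={a.txt, b.txt, c.txt} staged={none}
After op 7 (git add c.txt): modified={a.txt, b.txt} staged={c.txt}
After op 8 (git add b.txt): modified={a.txt} staged={b.txt, c.txt}
After op 9 (git add a.txt): modified={none} staged={a.txt, b.txt, c.txt}
After op 10 (modify a.txt): modified={a.txt} staged={a.txt, b.txt, c.txt}
After op 11 (git reset c.txt): modified={a.txt, c.txt} staged={a.txt, b.txt}
After op 12 (modify a.txt): modified={a.txt, c.txt} staged={a.txt, b.txt}
After op 13 (git add a.txt): modified={c.txt} staged={a.txt, b.txt}
After op 14 (git add c.txt): modified={none} staged={a.txt, b.txt, c.txt}
After op 15 (git reset c.txt): modified={c.txt} staged={a.txt, b.txt}
After op 16 (modify a.txt): modified={a.txt, c.txt} staged={a.txt, b.txt}
After op 17 (git reset a.txt): modified={a.txt, c.txt} staged={b.txt}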